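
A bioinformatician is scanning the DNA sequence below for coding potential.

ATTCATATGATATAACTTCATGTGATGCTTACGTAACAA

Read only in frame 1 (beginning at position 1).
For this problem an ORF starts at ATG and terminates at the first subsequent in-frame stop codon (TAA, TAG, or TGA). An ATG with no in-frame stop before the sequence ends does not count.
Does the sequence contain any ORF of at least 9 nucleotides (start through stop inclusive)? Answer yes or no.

Frame 1: ATT CAT ATG ATA TAA CTT CAT GTG ATG CTT ACG TAA CAA — ATG at 7, stop TAA at 13 → 9 nt; ATG at 25, stop TAA at 34 → 12 nt.
Frame 1 has an ORF of 9 nucleotides (positions 7–15) ≥ 9, so yes.

yes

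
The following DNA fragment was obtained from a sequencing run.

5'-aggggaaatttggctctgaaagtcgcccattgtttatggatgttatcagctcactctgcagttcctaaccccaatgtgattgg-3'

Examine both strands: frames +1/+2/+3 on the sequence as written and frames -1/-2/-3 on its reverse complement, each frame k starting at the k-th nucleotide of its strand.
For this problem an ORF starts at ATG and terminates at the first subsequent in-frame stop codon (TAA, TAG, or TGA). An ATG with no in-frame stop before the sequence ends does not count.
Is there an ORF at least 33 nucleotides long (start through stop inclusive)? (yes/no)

yes

Reverse complement (5'→3'): CCAATCACATTGGGGTTAGGAACTGCAGAGTGAGCTGATAACATCCATAAACAATGGGCGACTTTCAGAGCCAAATTTCCCCT
Frame +1: AGG GGA AAT TTG GCT CTG AAA GTC GCC CAT TGT TTA TGG ATG TTA TCA GCT CAC TCT GCA GTT CCT AAC CCC AAT GTG ATT — no ATG→stop ORF.
Frame +2: GGG GAA ATT TGG CTC TGA AAG TCG CCC ATT GTT TAT GGA TGT TAT CAG CTC ACT CTG CAG TTC CTA ACC CCA ATG TGA TTG — ATG at 74, stop TGA at 77 → 6 nt.
Frame +3: GGG AAA TTT GGC TCT GAA AGT CGC CCA TTG TTT ATG GAT GTT ATC AGC TCA CTC TGC AGT TCC TAA CCC CAA TGT GAT TGG — ATG at 36, stop TAA at 66 → 33 nt.
Frame -1: CCA ATC ACA TTG GGG TTA GGA ACT GCA GAG TGA GCT GAT AAC ATC CAT AAA CAA TGG GCG ACT TTC AGA GCC AAA TTT CCC — no ATG→stop ORF.
Frame -2: CAA TCA CAT TGG GGT TAG GAA CTG CAG AGT GAG CTG ATA ACA TCC ATA AAC AAT GGG CGA CTT TCA GAG CCA AAT TTC CCC — no ATG→stop ORF.
Frame -3: AAT CAC ATT GGG GTT AGG AAC TGC AGA GTG AGC TGA TAA CAT CCA TAA ACA ATG GGC GAC TTT CAG AGC CAA ATT TCC CCT — no ATG→stop ORF.
Frame +3 has an ORF of 33 nucleotides (positions 36–68) ≥ 33, so yes.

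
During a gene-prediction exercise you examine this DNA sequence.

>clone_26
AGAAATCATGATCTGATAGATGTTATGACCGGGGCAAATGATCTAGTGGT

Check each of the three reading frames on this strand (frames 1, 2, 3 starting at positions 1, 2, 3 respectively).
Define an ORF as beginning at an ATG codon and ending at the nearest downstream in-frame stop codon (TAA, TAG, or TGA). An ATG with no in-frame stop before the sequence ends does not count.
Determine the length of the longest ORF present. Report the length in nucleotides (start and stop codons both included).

Frame 1: AGA AAT CAT GAT CTG ATA GAT GTT ATG ACC GGG GCA AAT GAT CTA GTG — no ATG→stop ORF.
Frame 2: GAA ATC ATG ATC TGA TAG ATG TTA TGA CCG GGG CAA ATG ATC TAG TGG — ATG at 8, stop TGA at 14 → 9 nt; ATG at 20, stop TGA at 26 → 9 nt; ATG at 38, stop TAG at 44 → 9 nt.
Frame 3: AAA TCA TGA TCT GAT AGA TGT TAT GAC CGG GGC AAA TGA TCT AGT GGT — no ATG→stop ORF.
Longest: frame 2, positions 8–16, 9 nt = 3 codons = 2 aa. → 9 nucleotides.

9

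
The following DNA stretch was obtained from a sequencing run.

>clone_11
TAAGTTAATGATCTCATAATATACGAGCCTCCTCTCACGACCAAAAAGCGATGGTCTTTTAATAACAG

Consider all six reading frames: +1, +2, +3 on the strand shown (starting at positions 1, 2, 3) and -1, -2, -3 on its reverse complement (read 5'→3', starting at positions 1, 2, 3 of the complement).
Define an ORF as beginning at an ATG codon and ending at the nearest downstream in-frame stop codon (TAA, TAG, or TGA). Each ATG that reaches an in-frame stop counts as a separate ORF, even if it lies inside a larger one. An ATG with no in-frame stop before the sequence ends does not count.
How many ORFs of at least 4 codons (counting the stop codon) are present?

Reverse complement (5'→3'): CTGTTATTAAAAGACCATCGCTTTTTGGTCGTGAGAGGAGGCTCGTATATTATGAGATCATTAACTTA
Frame +1: TAA GTT AAT GAT CTC ATA ATA TAC GAG CCT CCT CTC ACG ACC AAA AAG CGA TGG TCT TTT AAT AAC — no ATG→stop ORF.
Frame +2: AAG TTA ATG ATC TCA TAA TAT ACG AGC CTC CTC TCA CGA CCA AAA AGC GAT GGT CTT TTA ATA ACA — ATG at 8, stop TAA at 17 → 12 nt.
Frame +3: AGT TAA TGA TCT CAT AAT ATA CGA GCC TCC TCT CAC GAC CAA AAA GCG ATG GTC TTT TAA TAA CAG — ATG at 51, stop TAA at 60 → 12 nt.
Frame -1: CTG TTA TTA AAA GAC CAT CGC TTT TTG GTC GTG AGA GGA GGC TCG TAT ATT ATG AGA TCA TTA ACT — no ATG→stop ORF.
Frame -2: TGT TAT TAA AAG ACC ATC GCT TTT TGG TCG TGA GAG GAG GCT CGT ATA TTA TGA GAT CAT TAA CTT — no ATG→stop ORF.
Frame -3: GTT ATT AAA AGA CCA TCG CTT TTT GGT CGT GAG AGG AGG CTC GTA TAT TAT GAG ATC ATT AAC TTA — no ATG→stop ORF.
ORFs ≥ 4 codons: frame +2 8–19 (4 codons), frame +3 51–62 (4 codons). Count = 2.

2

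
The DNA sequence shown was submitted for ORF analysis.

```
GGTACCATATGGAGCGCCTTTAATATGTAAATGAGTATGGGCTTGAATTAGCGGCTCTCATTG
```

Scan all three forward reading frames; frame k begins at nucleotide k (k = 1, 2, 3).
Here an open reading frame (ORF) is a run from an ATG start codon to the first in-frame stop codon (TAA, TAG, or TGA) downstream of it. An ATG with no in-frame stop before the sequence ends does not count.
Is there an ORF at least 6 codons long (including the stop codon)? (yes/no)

yes

Frame 1: GGT ACC ATA TGG AGC GCC TTT AAT ATG TAA ATG AGT ATG GGC TTG AAT TAG CGG CTC TCA TTG — ATG at 25, stop TAA at 28 → 6 nt; ATG at 31, stop TAG at 49 → 21 nt; ATG at 37, stop TAG at 49 → 15 nt.
Frame 2: GTA CCA TAT GGA GCG CCT TTA ATA TGT AAA TGA GTA TGG GCT TGA ATT AGC GGC TCT CAT — no ATG→stop ORF.
Frame 3: TAC CAT ATG GAG CGC CTT TAA TAT GTA AAT GAG TAT GGG CTT GAA TTA GCG GCT CTC ATT — ATG at 9, stop TAA at 21 → 15 nt.
Frame 1 has an ORF of 7 codons (positions 31–51) ≥ 6, so yes.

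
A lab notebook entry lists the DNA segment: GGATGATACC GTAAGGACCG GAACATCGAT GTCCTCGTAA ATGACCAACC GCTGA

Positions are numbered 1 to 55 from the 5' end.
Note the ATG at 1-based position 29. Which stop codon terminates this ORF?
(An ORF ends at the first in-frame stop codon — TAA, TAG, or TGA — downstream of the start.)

Codons from position 29: ATG (29–31), TCC (32–34), TCG (35–37), TAA (38–40).
The first in-frame stop codon is TAA.

TAA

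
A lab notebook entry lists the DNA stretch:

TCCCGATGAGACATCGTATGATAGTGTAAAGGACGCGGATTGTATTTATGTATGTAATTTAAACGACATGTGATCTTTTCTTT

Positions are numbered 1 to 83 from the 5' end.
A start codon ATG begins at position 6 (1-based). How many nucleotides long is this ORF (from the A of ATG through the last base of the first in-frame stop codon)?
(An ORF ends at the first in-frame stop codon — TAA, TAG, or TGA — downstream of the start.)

Codons from position 6: ATG (6–8), AGA (9–11), CAT (12–14), CGT (15–17), ATG (18–20), ATA (21–23), GTG (24–26), TAA (27–29).
TAA is the first in-frame stop; ORF spans 6–29, 24 nucleotides.

24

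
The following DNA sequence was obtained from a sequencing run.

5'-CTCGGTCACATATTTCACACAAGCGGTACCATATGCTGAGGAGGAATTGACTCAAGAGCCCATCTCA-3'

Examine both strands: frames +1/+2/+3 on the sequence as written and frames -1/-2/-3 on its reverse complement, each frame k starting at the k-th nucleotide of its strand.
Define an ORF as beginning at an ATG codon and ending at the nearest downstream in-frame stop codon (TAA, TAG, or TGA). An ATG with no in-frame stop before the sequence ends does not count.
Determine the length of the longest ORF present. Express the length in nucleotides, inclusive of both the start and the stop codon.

Reverse complement (5'→3'): TGAGATGGGCTCTTGAGTCAATTCCTCCTCAGCATATGGTACCGCTTGTGTGAAATATGTGACCGAG
Frame +1: CTC GGT CAC ATA TTT CAC ACA AGC GGT ACC ATA TGC TGA GGA GGA ATT GAC TCA AGA GCC CAT CTC — no ATG→stop ORF.
Frame +2: TCG GTC ACA TAT TTC ACA CAA GCG GTA CCA TAT GCT GAG GAG GAA TTG ACT CAA GAG CCC ATC TCA — no ATG→stop ORF.
Frame +3: CGG TCA CAT ATT TCA CAC AAG CGG TAC CAT ATG CTG AGG AGG AAT TGA CTC AAG AGC CCA TCT — ATG at 33, stop TGA at 48 → 18 nt.
Frame -1: TGA GAT GGG CTC TTG AGT CAA TTC CTC CTC AGC ATA TGG TAC CGC TTG TGT GAA ATA TGT GAC CGA — no ATG→stop ORF.
Frame -2: GAG ATG GGC TCT TGA GTC AAT TCC TCC TCA GCA TAT GGT ACC GCT TGT GTG AAA TAT GTG ACC GAG — ATG at 5, stop TGA at 14 → 12 nt.
Frame -3: AGA TGG GCT CTT GAG TCA ATT CCT CCT CAG CAT ATG GTA CCG CTT GTG TGA AAT ATG TGA CCG — ATG at 36, stop TGA at 51 → 18 nt; ATG at 57, stop TGA at 60 → 6 nt.
Longest: frame +3, positions 33–50, 18 nt = 6 codons = 5 aa. → 18 nucleotides.

18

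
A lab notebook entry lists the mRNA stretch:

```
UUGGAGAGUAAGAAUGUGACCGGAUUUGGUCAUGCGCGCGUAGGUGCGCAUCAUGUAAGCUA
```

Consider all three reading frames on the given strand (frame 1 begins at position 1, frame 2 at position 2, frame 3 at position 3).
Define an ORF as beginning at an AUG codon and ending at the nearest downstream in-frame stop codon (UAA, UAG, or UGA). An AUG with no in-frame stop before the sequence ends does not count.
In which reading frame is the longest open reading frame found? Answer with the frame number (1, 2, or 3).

Frame 1: UUG GAG AGU AAG AAU GUG ACC GGA UUU GGU CAU GCG CGC GUA GGU GCG CAU CAU GUA AGC — no AUG→stop ORF.
Frame 2: UGG AGA GUA AGA AUG UGA CCG GAU UUG GUC AUG CGC GCG UAG GUG CGC AUC AUG UAA GCU — AUG at 14, stop UGA at 17 → 6 nt; AUG at 32, stop UAG at 41 → 12 nt; AUG at 53, stop UAA at 56 → 6 nt.
Frame 3: GGA GAG UAA GAA UGU GAC CGG AUU UGG UCA UGC GCG CGU AGG UGC GCA UCA UGU AAG CUA — no AUG→stop ORF.
Longest ORF is 12 nt in frame 2 (positions 32–43).

2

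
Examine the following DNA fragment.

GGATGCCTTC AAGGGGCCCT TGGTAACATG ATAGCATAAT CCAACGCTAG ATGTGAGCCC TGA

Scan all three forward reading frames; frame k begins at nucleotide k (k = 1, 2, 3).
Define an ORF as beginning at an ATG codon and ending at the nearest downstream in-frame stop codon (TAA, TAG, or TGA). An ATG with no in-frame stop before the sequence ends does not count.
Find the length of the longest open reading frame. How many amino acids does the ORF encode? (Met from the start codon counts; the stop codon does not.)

7

Frame 1: GGA TGC CTT CAA GGG GCC CTT GGT AAC ATG ATA GCA TAA TCC AAC GCT AGA TGT GAG CCC TGA — ATG at 28, stop TAA at 37 → 12 nt.
Frame 2: GAT GCC TTC AAG GGG CCC TTG GTA ACA TGA TAG CAT AAT CCA ACG CTA GAT GTG AGC CCT — no ATG→stop ORF.
Frame 3: ATG CCT TCA AGG GGC CCT TGG TAA CAT GAT AGC ATA ATC CAA CGC TAG ATG TGA GCC CTG — ATG at 3, stop TAA at 24 → 24 nt; ATG at 51, stop TGA at 54 → 6 nt.
Longest: frame 3, positions 3–26, 24 nt = 8 codons = 7 aa. → 7 amino acids.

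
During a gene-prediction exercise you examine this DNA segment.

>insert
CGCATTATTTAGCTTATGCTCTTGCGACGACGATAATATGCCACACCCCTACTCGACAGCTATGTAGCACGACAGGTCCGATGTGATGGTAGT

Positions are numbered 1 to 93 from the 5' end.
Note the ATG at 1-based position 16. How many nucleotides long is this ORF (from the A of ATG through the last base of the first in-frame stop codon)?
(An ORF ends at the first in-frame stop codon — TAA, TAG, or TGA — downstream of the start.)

Codons from position 16: ATG (16–18), CTC (19–21), TTG (22–24), CGA (25–27), CGA (28–30), CGA (31–33), TAA (34–36).
TAA is the first in-frame stop; ORF spans 16–36, 21 nucleotides.

21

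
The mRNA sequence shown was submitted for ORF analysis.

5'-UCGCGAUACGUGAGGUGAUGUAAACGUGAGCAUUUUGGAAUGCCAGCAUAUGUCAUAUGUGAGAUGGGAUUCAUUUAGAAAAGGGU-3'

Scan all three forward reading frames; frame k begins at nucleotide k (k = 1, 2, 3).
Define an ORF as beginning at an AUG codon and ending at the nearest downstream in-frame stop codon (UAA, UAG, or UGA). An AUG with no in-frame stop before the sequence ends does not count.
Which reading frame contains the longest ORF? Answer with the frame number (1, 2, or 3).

1

Frame 1: UCG CGA UAC GUG AGG UGA UGU AAA CGU GAG CAU UUU GGA AUG CCA GCA UAU GUC AUA UGU GAG AUG GGA UUC AUU UAG AAA AGG — AUG at 40, stop UAG at 76 → 39 nt; AUG at 64, stop UAG at 76 → 15 nt.
Frame 2: CGC GAU ACG UGA GGU GAU GUA AAC GUG AGC AUU UUG GAA UGC CAG CAU AUG UCA UAU GUG AGA UGG GAU UCA UUU AGA AAA GGG — no AUG→stop ORF.
Frame 3: GCG AUA CGU GAG GUG AUG UAA ACG UGA GCA UUU UGG AAU GCC AGC AUA UGU CAU AUG UGA GAU GGG AUU CAU UUA GAA AAG GGU — AUG at 18, stop UAA at 21 → 6 nt; AUG at 57, stop UGA at 60 → 6 nt.
Longest ORF is 39 nt in frame 1 (positions 40–78).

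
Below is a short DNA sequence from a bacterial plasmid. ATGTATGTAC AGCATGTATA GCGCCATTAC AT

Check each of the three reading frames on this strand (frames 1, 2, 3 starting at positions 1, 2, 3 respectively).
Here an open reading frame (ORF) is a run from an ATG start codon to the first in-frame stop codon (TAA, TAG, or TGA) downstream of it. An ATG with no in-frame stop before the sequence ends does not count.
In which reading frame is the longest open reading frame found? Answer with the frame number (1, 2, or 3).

Frame 1: ATG TAT GTA CAG CAT GTA TAG CGC CAT TAC — ATG at 1, stop TAG at 19 → 21 nt.
Frame 2: TGT ATG TAC AGC ATG TAT AGC GCC ATT ACA — no ATG→stop ORF.
Frame 3: GTA TGT ACA GCA TGT ATA GCG CCA TTA CAT — no ATG→stop ORF.
Longest ORF is 21 nt in frame 1 (positions 1–21).

1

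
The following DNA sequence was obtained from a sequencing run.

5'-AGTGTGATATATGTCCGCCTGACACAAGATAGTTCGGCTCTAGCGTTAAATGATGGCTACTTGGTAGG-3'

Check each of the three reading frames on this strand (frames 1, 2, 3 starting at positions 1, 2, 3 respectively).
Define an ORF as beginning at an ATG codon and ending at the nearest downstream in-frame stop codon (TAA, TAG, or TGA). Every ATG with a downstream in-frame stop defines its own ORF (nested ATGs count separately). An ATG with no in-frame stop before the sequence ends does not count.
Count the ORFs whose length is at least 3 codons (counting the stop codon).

Frame 1: AGT GTG ATA TAT GTC CGC CTG ACA CAA GAT AGT TCG GCT CTA GCG TTA AAT GAT GGC TAC TTG GTA — no ATG→stop ORF.
Frame 2: GTG TGA TAT ATG TCC GCC TGA CAC AAG ATA GTT CGG CTC TAG CGT TAA ATG ATG GCT ACT TGG TAG — ATG at 11, stop TGA at 20 → 12 nt; ATG at 50, stop TAG at 65 → 18 nt; ATG at 53, stop TAG at 65 → 15 nt.
Frame 3: TGT GAT ATA TGT CCG CCT GAC ACA AGA TAG TTC GGC TCT AGC GTT AAA TGA TGG CTA CTT GGT AGG — no ATG→stop ORF.
ORFs ≥ 3 codons: frame 2 11–22 (4 codons), frame 2 50–67 (6 codons), frame 2 53–67 (5 codons). Count = 3.

3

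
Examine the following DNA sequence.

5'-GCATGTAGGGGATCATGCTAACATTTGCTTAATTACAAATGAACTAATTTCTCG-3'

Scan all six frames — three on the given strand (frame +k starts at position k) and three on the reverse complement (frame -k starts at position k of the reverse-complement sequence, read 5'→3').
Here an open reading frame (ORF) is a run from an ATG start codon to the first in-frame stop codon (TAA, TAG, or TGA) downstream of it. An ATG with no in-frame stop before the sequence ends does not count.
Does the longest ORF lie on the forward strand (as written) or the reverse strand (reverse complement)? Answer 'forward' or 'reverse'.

Reverse complement (5'→3'): CGAGAAATTAGTTCATTTGTAATTAAGCAAATGTTAGCATGATCCCCTACATGC
Frame +1: GCA TGT AGG GGA TCA TGC TAA CAT TTG CTT AAT TAC AAA TGA ACT AAT TTC TCG — no ATG→stop ORF.
Frame +2: CAT GTA GGG GAT CAT GCT AAC ATT TGC TTA ATT ACA AAT GAA CTA ATT TCT — no ATG→stop ORF.
Frame +3: ATG TAG GGG ATC ATG CTA ACA TTT GCT TAA TTA CAA ATG AAC TAA TTT CTC — ATG at 3, stop TAG at 6 → 6 nt; ATG at 15, stop TAA at 30 → 18 nt; ATG at 39, stop TAA at 45 → 9 nt.
Frame -1: CGA GAA ATT AGT TCA TTT GTA ATT AAG CAA ATG TTA GCA TGA TCC CCT ACA TGC — ATG at 31, stop TGA at 40 → 12 nt.
Frame -2: GAG AAA TTA GTT CAT TTG TAA TTA AGC AAA TGT TAG CAT GAT CCC CTA CAT — no ATG→stop ORF.
Frame -3: AGA AAT TAG TTC ATT TGT AAT TAA GCA AAT GTT AGC ATG ATC CCC TAC ATG — no ATG→stop ORF.
Forward-strand max 18 nt; reverse-strand max 12 nt. The forward strand has the longer ORF.

forward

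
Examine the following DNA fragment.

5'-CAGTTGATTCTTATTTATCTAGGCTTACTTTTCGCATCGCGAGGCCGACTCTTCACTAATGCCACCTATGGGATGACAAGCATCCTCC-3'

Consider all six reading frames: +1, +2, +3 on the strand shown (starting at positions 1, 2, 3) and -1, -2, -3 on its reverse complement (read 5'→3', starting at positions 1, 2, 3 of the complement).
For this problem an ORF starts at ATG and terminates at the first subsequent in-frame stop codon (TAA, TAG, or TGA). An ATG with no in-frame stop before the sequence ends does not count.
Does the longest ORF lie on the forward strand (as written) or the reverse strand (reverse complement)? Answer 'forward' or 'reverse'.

reverse

Reverse complement (5'→3'): GGAGGATGCTTGTCATCCCATAGGTGGCATTAGTGAAGAGTCGGCCTCGCGATGCGAAAAGTAAGCCTAGATAAATAAGAATCAACTG
Frame +1: CAG TTG ATT CTT ATT TAT CTA GGC TTA CTT TTC GCA TCG CGA GGC CGA CTC TTC ACT AAT GCC ACC TAT GGG ATG ACA AGC ATC CTC — no ATG→stop ORF.
Frame +2: AGT TGA TTC TTA TTT ATC TAG GCT TAC TTT TCG CAT CGC GAG GCC GAC TCT TCA CTA ATG CCA CCT ATG GGA TGA CAA GCA TCC TCC — ATG at 59, stop TGA at 74 → 18 nt; ATG at 68, stop TGA at 74 → 9 nt.
Frame +3: GTT GAT TCT TAT TTA TCT AGG CTT ACT TTT CGC ATC GCG AGG CCG ACT CTT CAC TAA TGC CAC CTA TGG GAT GAC AAG CAT CCT — no ATG→stop ORF.
Frame -1: GGA GGA TGC TTG TCA TCC CAT AGG TGG CAT TAG TGA AGA GTC GGC CTC GCG ATG CGA AAA GTA AGC CTA GAT AAA TAA GAA TCA ACT — ATG at 52, stop TAA at 76 → 27 nt.
Frame -2: GAG GAT GCT TGT CAT CCC ATA GGT GGC ATT AGT GAA GAG TCG GCC TCG CGA TGC GAA AAG TAA GCC TAG ATA AAT AAG AAT CAA CTG — no ATG→stop ORF.
Frame -3: AGG ATG CTT GTC ATC CCA TAG GTG GCA TTA GTG AAG AGT CGG CCT CGC GAT GCG AAA AGT AAG CCT AGA TAA ATA AGA ATC AAC — ATG at 6, stop TAG at 21 → 18 nt.
Forward-strand max 18 nt; reverse-strand max 27 nt. The reverse strand has the longer ORF.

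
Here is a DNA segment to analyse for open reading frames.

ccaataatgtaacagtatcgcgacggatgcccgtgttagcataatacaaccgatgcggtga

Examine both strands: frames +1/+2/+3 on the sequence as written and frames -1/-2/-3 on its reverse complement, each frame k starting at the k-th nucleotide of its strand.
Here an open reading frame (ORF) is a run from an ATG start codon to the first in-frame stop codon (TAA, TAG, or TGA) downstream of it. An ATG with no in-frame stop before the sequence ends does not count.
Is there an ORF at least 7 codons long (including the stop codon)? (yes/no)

Reverse complement (5'→3'): TCACCGCATCGGTTGTATTATGCTAACACGGGCATCCGTCGCGATACTGTTACATTATTGG
Frame +1: CCA ATA ATG TAA CAG TAT CGC GAC GGA TGC CCG TGT TAG CAT AAT ACA ACC GAT GCG GTG — ATG at 7, stop TAA at 10 → 6 nt.
Frame +2: CAA TAA TGT AAC AGT ATC GCG ACG GAT GCC CGT GTT AGC ATA ATA CAA CCG ATG CGG TGA — ATG at 53, stop TGA at 59 → 9 nt.
Frame +3: AAT AAT GTA ACA GTA TCG CGA CGG ATG CCC GTG TTA GCA TAA TAC AAC CGA TGC GGT — ATG at 27, stop TAA at 42 → 18 nt.
Frame -1: TCA CCG CAT CGG TTG TAT TAT GCT AAC ACG GGC ATC CGT CGC GAT ACT GTT ACA TTA TTG — no ATG→stop ORF.
Frame -2: CAC CGC ATC GGT TGT ATT ATG CTA ACA CGG GCA TCC GTC GCG ATA CTG TTA CAT TAT TGG — no ATG→stop ORF.
Frame -3: ACC GCA TCG GTT GTA TTA TGC TAA CAC GGG CAT CCG TCG CGA TAC TGT TAC ATT ATT — no ATG→stop ORF.
Largest ORF found is 6 codons < 7, so no.

no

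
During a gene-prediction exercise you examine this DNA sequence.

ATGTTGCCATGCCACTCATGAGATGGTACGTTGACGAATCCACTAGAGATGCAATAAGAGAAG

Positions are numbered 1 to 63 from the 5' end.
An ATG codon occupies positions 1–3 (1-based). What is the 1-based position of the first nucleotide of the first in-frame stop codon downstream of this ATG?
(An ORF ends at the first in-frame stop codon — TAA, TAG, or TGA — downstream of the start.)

Codons from position 1: ATG (1–3), TTG (4–6), CCA (7–9), TGC (10–12), CAC (13–15), TCA (16–18), TGA (19–21).
TGA is a stop codon; it begins at position 19.

19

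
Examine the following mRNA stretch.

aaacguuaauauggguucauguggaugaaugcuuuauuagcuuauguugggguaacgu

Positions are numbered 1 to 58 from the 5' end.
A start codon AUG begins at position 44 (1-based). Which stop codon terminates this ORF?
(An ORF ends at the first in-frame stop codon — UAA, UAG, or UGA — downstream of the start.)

Codons from position 44: AUG (44–46), UUG (47–49), GGG (50–52), UAA (53–55).
The first in-frame stop codon is UAA.

UAA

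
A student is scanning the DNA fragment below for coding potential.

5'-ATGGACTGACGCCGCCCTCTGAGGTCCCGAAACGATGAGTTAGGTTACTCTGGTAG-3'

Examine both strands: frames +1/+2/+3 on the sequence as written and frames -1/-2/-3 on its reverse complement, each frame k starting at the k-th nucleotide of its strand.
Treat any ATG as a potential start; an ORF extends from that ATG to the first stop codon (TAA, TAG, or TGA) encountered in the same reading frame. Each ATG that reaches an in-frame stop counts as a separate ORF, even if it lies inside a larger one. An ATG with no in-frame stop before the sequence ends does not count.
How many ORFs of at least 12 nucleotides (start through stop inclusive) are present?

Reverse complement (5'→3'): CTACCAGAGTAACCTAACTCATCGTTTCGGGACCTCAGAGGGCGGCGTCAGTCCAT
Frame +1: ATG GAC TGA CGC CGC CCT CTG AGG TCC CGA AAC GAT GAG TTA GGT TAC TCT GGT — ATG at 1, stop TGA at 7 → 9 nt.
Frame +2: TGG ACT GAC GCC GCC CTC TGA GGT CCC GAA ACG ATG AGT TAG GTT ACT CTG GTA — ATG at 35, stop TAG at 41 → 9 nt.
Frame +3: GGA CTG ACG CCG CCC TCT GAG GTC CCG AAA CGA TGA GTT AGG TTA CTC TGG TAG — no ATG→stop ORF.
Frame -1: CTA CCA GAG TAA CCT AAC TCA TCG TTT CGG GAC CTC AGA GGG CGG CGT CAG TCC — no ATG→stop ORF.
Frame -2: TAC CAG AGT AAC CTA ACT CAT CGT TTC GGG ACC TCA GAG GGC GGC GTC AGT CCA — no ATG→stop ORF.
Frame -3: ACC AGA GTA ACC TAA CTC ATC GTT TCG GGA CCT CAG AGG GCG GCG TCA GTC CAT — no ATG→stop ORF.
No ORF reaches 12 nucleotides. Count = 0.

0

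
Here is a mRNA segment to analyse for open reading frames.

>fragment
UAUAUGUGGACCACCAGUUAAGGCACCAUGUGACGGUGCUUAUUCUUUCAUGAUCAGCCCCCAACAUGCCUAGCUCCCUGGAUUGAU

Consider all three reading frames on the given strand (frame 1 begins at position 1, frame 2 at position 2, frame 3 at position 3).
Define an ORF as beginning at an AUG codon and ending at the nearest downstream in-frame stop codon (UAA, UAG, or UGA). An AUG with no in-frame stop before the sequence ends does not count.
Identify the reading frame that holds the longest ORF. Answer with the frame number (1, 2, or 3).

2

Frame 1: UAU AUG UGG ACC ACC AGU UAA GGC ACC AUG UGA CGG UGC UUA UUC UUU CAU GAU CAG CCC CCA ACA UGC CUA GCU CCC UGG AUU GAU — AUG at 4, stop UAA at 19 → 18 nt; AUG at 28, stop UGA at 31 → 6 nt.
Frame 2: AUA UGU GGA CCA CCA GUU AAG GCA CCA UGU GAC GGU GCU UAU UCU UUC AUG AUC AGC CCC CAA CAU GCC UAG CUC CCU GGA UUG — AUG at 50, stop UAG at 71 → 24 nt.
Frame 3: UAU GUG GAC CAC CAG UUA AGG CAC CAU GUG ACG GUG CUU AUU CUU UCA UGA UCA GCC CCC AAC AUG CCU AGC UCC CUG GAU UGA — AUG at 66, stop UGA at 84 → 21 nt.
Longest ORF is 24 nt in frame 2 (positions 50–73).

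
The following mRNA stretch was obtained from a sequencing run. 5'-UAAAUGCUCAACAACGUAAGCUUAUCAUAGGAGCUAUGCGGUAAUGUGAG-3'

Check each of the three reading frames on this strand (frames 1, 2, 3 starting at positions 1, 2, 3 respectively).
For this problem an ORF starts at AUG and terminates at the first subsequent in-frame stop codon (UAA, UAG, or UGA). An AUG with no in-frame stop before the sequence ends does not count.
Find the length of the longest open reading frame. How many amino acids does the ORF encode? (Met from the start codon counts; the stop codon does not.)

Frame 1: UAA AUG CUC AAC AAC GUA AGC UUA UCA UAG GAG CUA UGC GGU AAU GUG — AUG at 4, stop UAG at 28 → 27 nt.
Frame 2: AAA UGC UCA ACA ACG UAA GCU UAU CAU AGG AGC UAU GCG GUA AUG UGA — AUG at 44, stop UGA at 47 → 6 nt.
Frame 3: AAU GCU CAA CAA CGU AAG CUU AUC AUA GGA GCU AUG CGG UAA UGU GAG — AUG at 36, stop UAA at 42 → 9 nt.
Longest: frame 1, positions 4–30, 27 nt = 9 codons = 8 aa. → 8 amino acids.

8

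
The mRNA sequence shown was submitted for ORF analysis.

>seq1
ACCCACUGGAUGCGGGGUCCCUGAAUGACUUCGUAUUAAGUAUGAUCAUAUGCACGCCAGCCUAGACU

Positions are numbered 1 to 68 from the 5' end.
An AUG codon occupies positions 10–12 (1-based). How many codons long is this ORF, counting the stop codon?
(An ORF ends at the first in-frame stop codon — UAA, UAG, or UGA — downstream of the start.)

5

Codons from position 10: AUG (10–12), CGG (13–15), GGU (16–18), CCC (19–21), UGA (22–24).
UGA is the first in-frame stop; that's 5 codons including the stop.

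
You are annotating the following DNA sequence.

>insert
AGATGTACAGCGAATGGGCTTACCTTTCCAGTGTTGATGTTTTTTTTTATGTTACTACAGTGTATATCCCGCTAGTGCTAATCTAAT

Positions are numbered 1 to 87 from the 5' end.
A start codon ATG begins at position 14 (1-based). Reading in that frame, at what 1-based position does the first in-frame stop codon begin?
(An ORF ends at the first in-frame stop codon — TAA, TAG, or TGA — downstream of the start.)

Codons from position 14: ATG (14–16), GGC (17–19), TTA (20–22), CCT (23–25), TTC (26–28), CAG (29–31), TGT (32–34), TGA (35–37).
TGA is a stop codon; it begins at position 35.

35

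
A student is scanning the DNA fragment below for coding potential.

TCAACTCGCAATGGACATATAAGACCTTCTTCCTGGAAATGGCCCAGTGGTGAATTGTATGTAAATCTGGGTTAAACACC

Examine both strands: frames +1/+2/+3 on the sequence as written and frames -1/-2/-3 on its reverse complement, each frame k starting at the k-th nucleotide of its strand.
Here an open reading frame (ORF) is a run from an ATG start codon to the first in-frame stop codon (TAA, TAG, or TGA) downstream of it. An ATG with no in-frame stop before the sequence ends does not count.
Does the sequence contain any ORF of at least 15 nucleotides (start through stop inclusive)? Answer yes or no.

yes

Reverse complement (5'→3'): GGTGTTTAACCCAGATTTACATACAATTCACCACTGGGCCATTTCCAGGAAGAAGGTCTTATATGTCCATTGCGAGTTGA
Frame +1: TCA ACT CGC AAT GGA CAT ATA AGA CCT TCT TCC TGG AAA TGG CCC AGT GGT GAA TTG TAT GTA AAT CTG GGT TAA ACA — no ATG→stop ORF.
Frame +2: CAA CTC GCA ATG GAC ATA TAA GAC CTT CTT CCT GGA AAT GGC CCA GTG GTG AAT TGT ATG TAA ATC TGG GTT AAA CAC — ATG at 11, stop TAA at 20 → 12 nt; ATG at 59, stop TAA at 62 → 6 nt.
Frame +3: AAC TCG CAA TGG ACA TAT AAG ACC TTC TTC CTG GAA ATG GCC CAG TGG TGA ATT GTA TGT AAA TCT GGG TTA AAC ACC — ATG at 39, stop TGA at 51 → 15 nt.
Frame -1: GGT GTT TAA CCC AGA TTT ACA TAC AAT TCA CCA CTG GGC CAT TTC CAG GAA GAA GGT CTT ATA TGT CCA TTG CGA GTT — no ATG→stop ORF.
Frame -2: GTG TTT AAC CCA GAT TTA CAT ACA ATT CAC CAC TGG GCC ATT TCC AGG AAG AAG GTC TTA TAT GTC CAT TGC GAG TTG — no ATG→stop ORF.
Frame -3: TGT TTA ACC CAG ATT TAC ATA CAA TTC ACC ACT GGG CCA TTT CCA GGA AGA AGG TCT TAT ATG TCC ATT GCG AGT TGA — ATG at 63, stop TGA at 78 → 18 nt.
Frame +3 has an ORF of 15 nucleotides (positions 39–53) ≥ 15, so yes.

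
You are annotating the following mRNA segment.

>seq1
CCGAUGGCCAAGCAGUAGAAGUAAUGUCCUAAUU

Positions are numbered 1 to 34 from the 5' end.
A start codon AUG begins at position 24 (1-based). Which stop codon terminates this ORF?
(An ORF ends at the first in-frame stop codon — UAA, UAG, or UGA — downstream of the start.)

UAA

Codons from position 24: AUG (24–26), UCC (27–29), UAA (30–32).
The first in-frame stop codon is UAA.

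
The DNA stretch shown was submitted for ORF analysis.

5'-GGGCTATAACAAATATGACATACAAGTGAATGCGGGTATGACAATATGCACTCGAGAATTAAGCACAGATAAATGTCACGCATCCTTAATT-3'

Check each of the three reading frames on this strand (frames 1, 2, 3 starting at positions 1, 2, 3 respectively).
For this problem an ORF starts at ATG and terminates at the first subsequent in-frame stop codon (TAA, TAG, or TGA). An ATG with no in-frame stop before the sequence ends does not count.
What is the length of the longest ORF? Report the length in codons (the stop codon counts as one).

Frame 1: GGG CTA TAA CAA ATA TGA CAT ACA AGT GAA TGC GGG TAT GAC AAT ATG CAC TCG AGA ATT AAG CAC AGA TAA ATG TCA CGC ATC CTT AAT — ATG at 46, stop TAA at 70 → 27 nt.
Frame 2: GGC TAT AAC AAA TAT GAC ATA CAA GTG AAT GCG GGT ATG ACA ATA TGC ACT CGA GAA TTA AGC ACA GAT AAA TGT CAC GCA TCC TTA ATT — no ATG→stop ORF.
Frame 3: GCT ATA ACA AAT ATG ACA TAC AAG TGA ATG CGG GTA TGA CAA TAT GCA CTC GAG AAT TAA GCA CAG ATA AAT GTC ACG CAT CCT TAA — ATG at 15, stop TGA at 27 → 15 nt; ATG at 30, stop TGA at 39 → 12 nt.
Longest: frame 1, positions 46–72, 27 nt = 9 codons = 8 aa. → 9 codons.

9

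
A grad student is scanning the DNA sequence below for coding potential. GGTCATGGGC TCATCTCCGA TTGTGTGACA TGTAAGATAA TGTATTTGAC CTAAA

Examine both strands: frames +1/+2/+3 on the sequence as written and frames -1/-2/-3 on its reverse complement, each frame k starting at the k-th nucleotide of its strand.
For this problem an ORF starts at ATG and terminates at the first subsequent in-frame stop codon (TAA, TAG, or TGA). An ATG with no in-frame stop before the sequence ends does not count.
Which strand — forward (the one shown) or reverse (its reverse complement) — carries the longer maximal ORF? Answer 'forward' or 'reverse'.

Reverse complement (5'→3'): TTTAGGTCAAATACATTATCTTACATGTCACACAATCGGAGATGAGCCCATGACC
Frame +1: GGT CAT GGG CTC ATC TCC GAT TGT GTG ACA TGT AAG ATA ATG TAT TTG ACC TAA — ATG at 40, stop TAA at 52 → 15 nt.
Frame +2: GTC ATG GGC TCA TCT CCG ATT GTG TGA CAT GTA AGA TAA TGT ATT TGA CCT AAA — ATG at 5, stop TGA at 26 → 24 nt.
Frame +3: TCA TGG GCT CAT CTC CGA TTG TGT GAC ATG TAA GAT AAT GTA TTT GAC CTA — ATG at 30, stop TAA at 33 → 6 nt.
Frame -1: TTT AGG TCA AAT ACA TTA TCT TAC ATG TCA CAC AAT CGG AGA TGA GCC CAT GAC — ATG at 25, stop TGA at 43 → 21 nt.
Frame -2: TTA GGT CAA ATA CAT TAT CTT ACA TGT CAC ACA ATC GGA GAT GAG CCC ATG ACC — no ATG→stop ORF.
Frame -3: TAG GTC AAA TAC ATT ATC TTA CAT GTC ACA CAA TCG GAG ATG AGC CCA TGA — ATG at 42, stop TGA at 51 → 12 nt.
Forward-strand max 24 nt; reverse-strand max 21 nt. The forward strand has the longer ORF.

forward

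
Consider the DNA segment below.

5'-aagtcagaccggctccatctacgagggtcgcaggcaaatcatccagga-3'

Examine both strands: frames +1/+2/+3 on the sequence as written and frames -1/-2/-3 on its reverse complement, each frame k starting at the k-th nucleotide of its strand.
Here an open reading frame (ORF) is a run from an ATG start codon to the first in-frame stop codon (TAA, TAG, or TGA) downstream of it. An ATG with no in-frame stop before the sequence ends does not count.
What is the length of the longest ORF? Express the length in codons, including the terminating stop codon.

8

Reverse complement (5'→3'): TCCTGGATGATTTGCCTGCGACCCTCGTAGATGGAGCCGGTCTGACTT
Frame +1: AAG TCA GAC CGG CTC CAT CTA CGA GGG TCG CAG GCA AAT CAT CCA GGA — no ATG→stop ORF.
Frame +2: AGT CAG ACC GGC TCC ATC TAC GAG GGT CGC AGG CAA ATC ATC CAG — no ATG→stop ORF.
Frame +3: GTC AGA CCG GCT CCA TCT ACG AGG GTC GCA GGC AAA TCA TCC AGG — no ATG→stop ORF.
Frame -1: TCC TGG ATG ATT TGC CTG CGA CCC TCG TAG ATG GAG CCG GTC TGA CTT — ATG at 7, stop TAG at 28 → 24 nt; ATG at 31, stop TGA at 43 → 15 nt.
Frame -2: CCT GGA TGA TTT GCC TGC GAC CCT CGT AGA TGG AGC CGG TCT GAC — no ATG→stop ORF.
Frame -3: CTG GAT GAT TTG CCT GCG ACC CTC GTA GAT GGA GCC GGT CTG ACT — no ATG→stop ORF.
Longest: frame -1, positions 7–30, 24 nt = 8 codons = 7 aa. → 8 codons.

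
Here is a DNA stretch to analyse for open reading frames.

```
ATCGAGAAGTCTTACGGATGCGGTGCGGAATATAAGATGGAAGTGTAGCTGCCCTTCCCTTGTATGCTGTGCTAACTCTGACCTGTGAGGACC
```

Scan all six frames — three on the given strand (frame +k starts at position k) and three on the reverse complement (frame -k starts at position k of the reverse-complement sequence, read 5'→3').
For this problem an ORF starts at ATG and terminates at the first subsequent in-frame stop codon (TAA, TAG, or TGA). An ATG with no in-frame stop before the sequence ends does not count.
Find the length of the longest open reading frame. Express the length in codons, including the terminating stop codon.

Reverse complement (5'→3'): GGTCCTCACAGGTCAGAGTTAGCACAGCATACAAGGGAAGGGCAGCTACACTTCCATCTTATATTCCGCACCGCATCCGTAAGACTTCTCGAT
Frame +1: ATC GAG AAG TCT TAC GGA TGC GGT GCG GAA TAT AAG ATG GAA GTG TAG CTG CCC TTC CCT TGT ATG CTG TGC TAA CTC TGA CCT GTG AGG ACC — ATG at 37, stop TAG at 46 → 12 nt; ATG at 64, stop TAA at 73 → 12 nt.
Frame +2: TCG AGA AGT CTT ACG GAT GCG GTG CGG AAT ATA AGA TGG AAG TGT AGC TGC CCT TCC CTT GTA TGC TGT GCT AAC TCT GAC CTG TGA GGA — no ATG→stop ORF.
Frame +3: CGA GAA GTC TTA CGG ATG CGG TGC GGA ATA TAA GAT GGA AGT GTA GCT GCC CTT CCC TTG TAT GCT GTG CTA ACT CTG ACC TGT GAG GAC — ATG at 18, stop TAA at 33 → 18 nt.
Frame -1: GGT CCT CAC AGG TCA GAG TTA GCA CAG CAT ACA AGG GAA GGG CAG CTA CAC TTC CAT CTT ATA TTC CGC ACC GCA TCC GTA AGA CTT CTC GAT — no ATG→stop ORF.
Frame -2: GTC CTC ACA GGT CAG AGT TAG CAC AGC ATA CAA GGG AAG GGC AGC TAC ACT TCC ATC TTA TAT TCC GCA CCG CAT CCG TAA GAC TTC TCG — no ATG→stop ORF.
Frame -3: TCC TCA CAG GTC AGA GTT AGC ACA GCA TAC AAG GGA AGG GCA GCT ACA CTT CCA TCT TAT ATT CCG CAC CGC ATC CGT AAG ACT TCT CGA — no ATG→stop ORF.
Longest: frame +3, positions 18–35, 18 nt = 6 codons = 5 aa. → 6 codons.

6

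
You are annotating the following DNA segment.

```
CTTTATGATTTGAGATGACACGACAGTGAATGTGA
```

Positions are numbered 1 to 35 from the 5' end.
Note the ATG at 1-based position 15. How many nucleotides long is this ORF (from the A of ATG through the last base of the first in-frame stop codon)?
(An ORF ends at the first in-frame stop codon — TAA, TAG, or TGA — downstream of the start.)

15

Codons from position 15: ATG (15–17), ACA (18–20), CGA (21–23), CAG (24–26), TGA (27–29).
TGA is the first in-frame stop; ORF spans 15–29, 15 nucleotides.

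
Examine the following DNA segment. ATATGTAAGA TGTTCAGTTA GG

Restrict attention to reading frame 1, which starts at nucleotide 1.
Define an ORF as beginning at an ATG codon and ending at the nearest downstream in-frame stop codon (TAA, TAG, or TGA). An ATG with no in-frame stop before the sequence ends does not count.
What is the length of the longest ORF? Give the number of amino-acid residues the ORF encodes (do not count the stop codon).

3

Frame 1: ATA TGT AAG ATG TTC AGT TAG — ATG at 10, stop TAG at 19 → 12 nt.
Longest: frame 1, positions 10–21, 12 nt = 4 codons = 3 aa. → 3 amino acids.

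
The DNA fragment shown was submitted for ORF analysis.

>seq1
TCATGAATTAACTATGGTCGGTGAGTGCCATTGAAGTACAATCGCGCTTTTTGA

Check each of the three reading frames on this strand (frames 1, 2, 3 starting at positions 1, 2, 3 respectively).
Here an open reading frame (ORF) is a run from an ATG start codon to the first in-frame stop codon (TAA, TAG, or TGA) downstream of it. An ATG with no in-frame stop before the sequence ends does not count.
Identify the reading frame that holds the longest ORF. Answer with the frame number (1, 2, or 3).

Frame 1: TCA TGA ATT AAC TAT GGT CGG TGA GTG CCA TTG AAG TAC AAT CGC GCT TTT TGA — no ATG→stop ORF.
Frame 2: CAT GAA TTA ACT ATG GTC GGT GAG TGC CAT TGA AGT ACA ATC GCG CTT TTT — ATG at 14, stop TGA at 32 → 21 nt.
Frame 3: ATG AAT TAA CTA TGG TCG GTG AGT GCC ATT GAA GTA CAA TCG CGC TTT TTG — ATG at 3, stop TAA at 9 → 9 nt.
Longest ORF is 21 nt in frame 2 (positions 14–34).

2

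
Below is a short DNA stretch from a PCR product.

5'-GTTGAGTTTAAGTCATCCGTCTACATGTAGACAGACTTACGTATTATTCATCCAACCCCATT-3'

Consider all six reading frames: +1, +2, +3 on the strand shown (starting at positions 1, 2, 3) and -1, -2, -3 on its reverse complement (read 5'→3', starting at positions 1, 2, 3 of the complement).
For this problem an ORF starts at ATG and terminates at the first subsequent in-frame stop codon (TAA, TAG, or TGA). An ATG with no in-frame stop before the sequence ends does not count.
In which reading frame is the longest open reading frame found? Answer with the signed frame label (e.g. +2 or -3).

Reverse complement (5'→3'): AATGGGGTTGGATGAATAATACGTAAGTCTGTCTACATGTAGACGGATGACTTAAACTCAAC
Frame +1: GTT GAG TTT AAG TCA TCC GTC TAC ATG TAG ACA GAC TTA CGT ATT ATT CAT CCA ACC CCA — ATG at 25, stop TAG at 28 → 6 nt.
Frame +2: TTG AGT TTA AGT CAT CCG TCT ACA TGT AGA CAG ACT TAC GTA TTA TTC ATC CAA CCC CAT — no ATG→stop ORF.
Frame +3: TGA GTT TAA GTC ATC CGT CTA CAT GTA GAC AGA CTT ACG TAT TAT TCA TCC AAC CCC ATT — no ATG→stop ORF.
Frame -1: AAT GGG GTT GGA TGA ATA ATA CGT AAG TCT GTC TAC ATG TAG ACG GAT GAC TTA AAC TCA — ATG at 37, stop TAG at 40 → 6 nt.
Frame -2: ATG GGG TTG GAT GAA TAA TAC GTA AGT CTG TCT ACA TGT AGA CGG ATG ACT TAA ACT CAA — ATG at 2, stop TAA at 17 → 18 nt; ATG at 47, stop TAA at 53 → 9 nt.
Frame -3: TGG GGT TGG ATG AAT AAT ACG TAA GTC TGT CTA CAT GTA GAC GGA TGA CTT AAA CTC AAC — ATG at 12, stop TAA at 24 → 15 nt.
Longest ORF is 18 nt in frame -2 (positions 2–19).

-2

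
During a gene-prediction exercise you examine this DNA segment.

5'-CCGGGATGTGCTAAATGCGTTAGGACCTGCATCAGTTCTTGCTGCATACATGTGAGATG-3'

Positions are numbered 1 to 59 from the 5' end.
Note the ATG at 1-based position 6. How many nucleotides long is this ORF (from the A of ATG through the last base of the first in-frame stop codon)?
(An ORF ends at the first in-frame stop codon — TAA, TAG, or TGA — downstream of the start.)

Codons from position 6: ATG (6–8), TGC (9–11), TAA (12–14).
TAA is the first in-frame stop; ORF spans 6–14, 9 nucleotides.

9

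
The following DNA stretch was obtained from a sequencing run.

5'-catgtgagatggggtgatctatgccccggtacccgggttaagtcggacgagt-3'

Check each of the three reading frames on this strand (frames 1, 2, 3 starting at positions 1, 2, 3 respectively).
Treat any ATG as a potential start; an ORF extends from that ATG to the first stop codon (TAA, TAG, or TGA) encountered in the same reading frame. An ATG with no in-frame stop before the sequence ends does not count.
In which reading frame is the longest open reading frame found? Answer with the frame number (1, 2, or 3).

Frame 1: CAT GTG AGA TGG GGT GAT CTA TGC CCC GGT ACC CGG GTT AAG TCG GAC GAG — no ATG→stop ORF.
Frame 2: ATG TGA GAT GGG GTG ATC TAT GCC CCG GTA CCC GGG TTA AGT CGG ACG AGT — ATG at 2, stop TGA at 5 → 6 nt.
Frame 3: TGT GAG ATG GGG TGA TCT ATG CCC CGG TAC CCG GGT TAA GTC GGA CGA — ATG at 9, stop TGA at 15 → 9 nt; ATG at 21, stop TAA at 39 → 21 nt.
Longest ORF is 21 nt in frame 3 (positions 21–41).

3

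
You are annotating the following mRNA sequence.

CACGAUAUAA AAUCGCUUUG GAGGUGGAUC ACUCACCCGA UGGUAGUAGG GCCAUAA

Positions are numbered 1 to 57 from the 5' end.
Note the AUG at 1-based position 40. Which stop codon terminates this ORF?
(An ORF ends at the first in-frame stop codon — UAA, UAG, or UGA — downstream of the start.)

UAA

Codons from position 40: AUG (40–42), GUA (43–45), GUA (46–48), GGG (49–51), CCA (52–54), UAA (55–57).
The first in-frame stop codon is UAA.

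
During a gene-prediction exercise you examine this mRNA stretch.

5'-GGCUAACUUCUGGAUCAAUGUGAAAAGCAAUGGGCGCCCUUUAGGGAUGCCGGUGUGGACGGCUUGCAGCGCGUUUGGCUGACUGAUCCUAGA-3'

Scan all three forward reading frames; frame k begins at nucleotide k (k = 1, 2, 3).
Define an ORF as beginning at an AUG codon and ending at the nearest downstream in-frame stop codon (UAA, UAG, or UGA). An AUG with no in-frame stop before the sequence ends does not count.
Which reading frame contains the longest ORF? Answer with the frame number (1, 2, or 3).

2

Frame 1: GGC UAA CUU CUG GAU CAA UGU GAA AAG CAA UGG GCG CCC UUU AGG GAU GCC GGU GUG GAC GGC UUG CAG CGC GUU UGG CUG ACU GAU CCU AGA — no AUG→stop ORF.
Frame 2: GCU AAC UUC UGG AUC AAU GUG AAA AGC AAU GGG CGC CCU UUA GGG AUG CCG GUG UGG ACG GCU UGC AGC GCG UUU GGC UGA CUG AUC CUA — AUG at 47, stop UGA at 80 → 36 nt.
Frame 3: CUA ACU UCU GGA UCA AUG UGA AAA GCA AUG GGC GCC CUU UAG GGA UGC CGG UGU GGA CGG CUU GCA GCG CGU UUG GCU GAC UGA UCC UAG — AUG at 18, stop UGA at 21 → 6 nt; AUG at 30, stop UAG at 42 → 15 nt.
Longest ORF is 36 nt in frame 2 (positions 47–82).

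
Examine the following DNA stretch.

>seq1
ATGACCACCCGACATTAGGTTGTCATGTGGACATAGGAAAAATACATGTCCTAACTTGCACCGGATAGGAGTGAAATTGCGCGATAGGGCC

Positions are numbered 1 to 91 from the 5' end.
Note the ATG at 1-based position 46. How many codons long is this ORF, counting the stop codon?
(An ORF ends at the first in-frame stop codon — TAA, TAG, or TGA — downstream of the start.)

3

Codons from position 46: ATG (46–48), TCC (49–51), TAA (52–54).
TAA is the first in-frame stop; that's 3 codons including the stop.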